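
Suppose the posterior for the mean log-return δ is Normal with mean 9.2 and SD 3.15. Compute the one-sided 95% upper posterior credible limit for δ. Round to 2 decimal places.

Need U with P(δ ≤ U) = 0.95: U = 9.2 + z_{0.05}·3.15.
z = 1.645; U = 9.2 + 1.645 × 3.15 = 14.38.

14.38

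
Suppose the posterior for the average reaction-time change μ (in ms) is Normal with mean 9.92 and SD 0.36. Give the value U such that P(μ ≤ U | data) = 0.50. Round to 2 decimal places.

9.92

Need U with P(μ ≤ U) = 0.50: U = 9.92 + z_{0.5}·0.36.
z = 0.000; U = 9.92 + 0.000 × 0.36 = 9.92.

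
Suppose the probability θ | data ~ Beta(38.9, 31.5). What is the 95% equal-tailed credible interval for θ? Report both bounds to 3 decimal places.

Posterior: Beta(38.9, 31.5).
Equal-tailed 95% interval: the 0.025 and 0.975 quantiles of Beta(38.9, 31.5).
Posterior mean ≈ 0.553, SD ≈ 0.059; a Normal approximation gives roughly [0.437, 0.668].
Exact: F⁻¹(0.025) = 0.436; F⁻¹(0.975) = 0.666.

[0.436, 0.666]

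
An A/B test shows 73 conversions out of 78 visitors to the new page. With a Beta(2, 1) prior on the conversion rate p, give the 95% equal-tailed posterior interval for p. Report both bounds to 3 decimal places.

[0.860, 0.972]

Posterior: Beta(2+73, 1+5) = Beta(75, 6).
Equal-tailed 95% interval: the 0.025 and 0.975 quantiles of Beta(75, 6).
Posterior mean ≈ 0.926, SD ≈ 0.029; a Normal approximation gives roughly [0.869, 0.983].
Exact: F⁻¹(0.025) = 0.860; F⁻¹(0.975) = 0.972.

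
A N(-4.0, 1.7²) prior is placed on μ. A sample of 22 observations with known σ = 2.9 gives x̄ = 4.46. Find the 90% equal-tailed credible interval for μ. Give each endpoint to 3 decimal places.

[2.516, 4.427]

Posterior precision = 1/1.7² + 22/2.9² = 0.3460 + 2.6159 = 2.9620, so posterior SD = 0.5810.
Posterior mean = (-4.0/1.7² + 22·4.46/2.9²) / 2.9620 = 3.4717.
Interval: 3.4717 ± 1.645 × 0.5810 → [2.516, 4.427].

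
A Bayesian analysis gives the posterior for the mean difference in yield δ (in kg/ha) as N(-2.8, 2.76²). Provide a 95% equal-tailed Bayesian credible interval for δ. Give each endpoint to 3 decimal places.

The posterior is symmetric, so the 95% equal-tailed interval is δ = -2.8 ± z·2.76 with z = 1.960.
Half-width: 1.960 × 2.76 = 5.410.
-2.8 − 5.410 = -8.210; -2.8 + 5.410 = 2.610.

[-8.210, 2.610]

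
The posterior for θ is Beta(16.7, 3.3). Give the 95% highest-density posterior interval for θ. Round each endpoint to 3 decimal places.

[0.676, 0.973]

The posterior is unimodal and skewed, so the HPD interval has equal density at both endpoints and is the shortest 95% interval.
Solving f(0.676) = f(0.973) with F(0.973) − F(0.676) = 0.95 gives [0.676, 0.973].
For comparison, the equal-tailed interval is [0.649, 0.959]; the HPD is narrower and shifted toward the mode.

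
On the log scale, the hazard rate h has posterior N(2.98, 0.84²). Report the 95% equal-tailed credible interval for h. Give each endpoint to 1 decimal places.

[3.8, 102.1]

On the log scale the 95% interval is 2.98 ± 1.960 × 0.84 = [1.3336, 4.6264].
Exponentiate: [e^1.3336, e^4.6264] = [3.8, 102.1].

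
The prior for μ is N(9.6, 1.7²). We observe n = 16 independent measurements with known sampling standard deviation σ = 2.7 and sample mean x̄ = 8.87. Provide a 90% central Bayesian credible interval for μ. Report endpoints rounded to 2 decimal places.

Posterior precision = 1/1.7² + 16/2.7² = 0.3460 + 2.1948 = 2.5408, so posterior SD = 0.6274.
Posterior mean = (9.6/1.7² + 16·8.87/2.7²) / 2.5408 = 8.9694.
Interval: 8.9694 ± 1.645 × 0.6274 → [7.94, 10.00].

[7.94, 10.00]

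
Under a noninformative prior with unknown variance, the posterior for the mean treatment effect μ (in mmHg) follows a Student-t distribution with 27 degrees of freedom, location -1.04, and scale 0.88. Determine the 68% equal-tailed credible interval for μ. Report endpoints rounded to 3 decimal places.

The t_27 distribution is symmetric; the 68% interval is -1.04 ± t·0.88 with t_{0.84,27} = 1.013.
Half-width: 1.013 × 0.88 = 0.892.
-1.04 − 0.892 = -1.932; -1.04 + 0.892 = -0.148.

[-1.932, -0.148]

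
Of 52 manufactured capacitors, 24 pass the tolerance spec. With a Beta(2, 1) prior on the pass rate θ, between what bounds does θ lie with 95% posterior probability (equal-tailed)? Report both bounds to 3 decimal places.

Posterior: Beta(2+24, 1+28) = Beta(26, 29).
Equal-tailed 95% interval: the 0.025 and 0.975 quantiles of Beta(26, 29).
Posterior mean ≈ 0.473, SD ≈ 0.067; a Normal approximation gives roughly [0.342, 0.603].
Exact: F⁻¹(0.025) = 0.343; F⁻¹(0.975) = 0.604.

[0.343, 0.604]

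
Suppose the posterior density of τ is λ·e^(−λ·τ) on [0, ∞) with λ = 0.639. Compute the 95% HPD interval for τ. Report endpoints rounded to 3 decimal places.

The exponential density is strictly decreasing on [0, ∞), so the HPD interval is anchored at 0: [0, q] with P(τ ≤ q) = 0.95.
q = −ln(1 − 0.95) / 0.639 = 2.9957 / 0.639 = 4.688.

[0.000, 4.688]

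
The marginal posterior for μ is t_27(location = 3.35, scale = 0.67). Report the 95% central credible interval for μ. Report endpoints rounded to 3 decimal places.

The t_27 distribution is symmetric; the 95% interval is 3.35 ± t·0.67 with t_{0.975,27} = 2.052.
Half-width: 2.052 × 0.67 = 1.375.
3.35 − 1.375 = 1.975; 3.35 + 1.375 = 4.725.

[1.975, 4.725]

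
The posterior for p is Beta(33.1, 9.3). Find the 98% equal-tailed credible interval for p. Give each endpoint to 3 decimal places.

[0.618, 0.905]

Posterior: Beta(33.1, 9.3).
Equal-tailed 98% interval: the 0.01 and 0.99 quantiles of Beta(33.1, 9.3).
Posterior mean ≈ 0.781, SD ≈ 0.063; a Normal approximation gives roughly [0.635, 0.927].
Exact: F⁻¹(0.01) = 0.618; F⁻¹(0.99) = 0.905.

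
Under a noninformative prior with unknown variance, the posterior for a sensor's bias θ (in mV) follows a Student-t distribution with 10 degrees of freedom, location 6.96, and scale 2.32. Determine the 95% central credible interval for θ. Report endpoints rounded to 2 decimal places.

The t_10 distribution is symmetric; the 95% interval is 6.96 ± t·2.32 with t_{0.975,10} = 2.228.
Half-width: 2.228 × 2.32 = 5.17.
6.96 − 5.17 = 1.79; 6.96 + 5.17 = 12.13.

[1.79, 12.13]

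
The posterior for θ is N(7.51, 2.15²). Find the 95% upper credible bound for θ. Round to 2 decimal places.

Need U with P(θ ≤ U) = 0.95: U = 7.51 + z_{0.05}·2.15.
z = 1.645; U = 7.51 + 1.645 × 2.15 = 11.05.

11.05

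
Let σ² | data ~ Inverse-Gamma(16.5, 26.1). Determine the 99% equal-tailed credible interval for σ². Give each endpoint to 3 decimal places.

[0.905, 3.301]

Inverse-Gamma(16.5, 26.1) quantiles: F⁻¹(0.005) and F⁻¹(0.995).
Equivalently, 1/σ² ~ Gamma(16.5, rate = 26.1); invert its 0.995 and 0.005 quantiles.
Posterior mean ≈ 1.684, SD ≈ 0.442; a Normal approximation gives roughly [0.545, 2.823].
Exact: lower = 0.905; upper = 3.301.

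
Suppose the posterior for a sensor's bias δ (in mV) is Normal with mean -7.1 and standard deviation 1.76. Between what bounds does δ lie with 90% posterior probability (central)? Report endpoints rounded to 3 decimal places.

[-9.995, -4.205]

The posterior is symmetric, so the 90% equal-tailed interval is δ = -7.1 ± z·1.76 with z = 1.645.
Half-width: 1.645 × 1.76 = 2.895.
-7.1 − 2.895 = -9.995; -7.1 + 2.895 = -4.205.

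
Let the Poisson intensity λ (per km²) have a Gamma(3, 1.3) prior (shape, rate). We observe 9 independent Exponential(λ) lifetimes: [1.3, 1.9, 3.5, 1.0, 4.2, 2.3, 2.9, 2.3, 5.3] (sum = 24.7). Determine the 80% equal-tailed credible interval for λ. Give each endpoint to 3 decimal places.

[0.301, 0.638]

Posterior: Gamma(3+9, 1.3+24.7) = Gamma(12, 26.0) (shape, rate).
Equal-tailed 80% interval: Gamma(12, 26.0) quantiles at 0.1 and 0.9.
Posterior mean ≈ 0.462, SD ≈ 0.133; a Normal approximation gives roughly [0.291, 0.632].
Exact: lower = 0.301; upper = 0.638.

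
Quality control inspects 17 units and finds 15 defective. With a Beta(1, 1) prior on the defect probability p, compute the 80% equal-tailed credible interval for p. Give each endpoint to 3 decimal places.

[0.731, 0.937]

Posterior: Beta(1+15, 1+2) = Beta(16, 3).
Equal-tailed 80% interval: the 0.1 and 0.9 quantiles of Beta(16, 3).
Posterior mean ≈ 0.842, SD ≈ 0.082; a Normal approximation gives roughly [0.738, 0.947].
Exact: F⁻¹(0.1) = 0.731; F⁻¹(0.9) = 0.937.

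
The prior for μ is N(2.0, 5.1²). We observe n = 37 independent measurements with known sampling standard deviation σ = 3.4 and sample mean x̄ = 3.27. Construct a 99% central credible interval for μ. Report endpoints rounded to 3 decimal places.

[1.824, 4.686]

Posterior precision = 1/5.1² + 37/3.4² = 0.0384 + 3.2007 = 3.2391, so posterior SD = 0.5556.
Posterior mean = (2.0/5.1² + 37·3.27/3.4²) / 3.2391 = 3.2549.
Interval: 3.2549 ± 2.576 × 0.5556 → [1.824, 4.686].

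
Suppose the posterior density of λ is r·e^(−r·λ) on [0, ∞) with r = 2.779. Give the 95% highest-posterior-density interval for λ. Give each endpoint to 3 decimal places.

The exponential density is strictly decreasing on [0, ∞), so the HPD interval is anchored at 0: [0, q] with P(λ ≤ q) = 0.95.
q = −ln(1 − 0.95) / 2.779 = 2.9957 / 2.779 = 1.078.

[0.000, 1.078]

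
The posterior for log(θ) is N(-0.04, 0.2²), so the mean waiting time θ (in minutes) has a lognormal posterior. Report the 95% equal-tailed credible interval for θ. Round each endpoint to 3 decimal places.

[0.649, 1.422]

On the log scale the 95% interval is -0.04 ± 1.960 × 0.2 = [-0.4320, 0.3520].
Exponentiate: [e^-0.4320, e^0.3520] = [0.649, 1.422].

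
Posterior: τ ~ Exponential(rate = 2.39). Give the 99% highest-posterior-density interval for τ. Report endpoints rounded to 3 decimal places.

The exponential density is strictly decreasing on [0, ∞), so the HPD interval is anchored at 0: [0, q] with P(τ ≤ q) = 0.99.
q = −ln(1 − 0.99) / 2.39 = 4.6052 / 2.39 = 1.927.

[0.000, 1.927]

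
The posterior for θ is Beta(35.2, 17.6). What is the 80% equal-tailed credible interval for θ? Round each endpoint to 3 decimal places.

[0.583, 0.748]

Posterior: Beta(35.2, 17.6).
Equal-tailed 80% interval: the 0.1 and 0.9 quantiles of Beta(35.2, 17.6).
Posterior mean ≈ 0.667, SD ≈ 0.064; a Normal approximation gives roughly [0.584, 0.749].
Exact: F⁻¹(0.1) = 0.583; F⁻¹(0.9) = 0.748.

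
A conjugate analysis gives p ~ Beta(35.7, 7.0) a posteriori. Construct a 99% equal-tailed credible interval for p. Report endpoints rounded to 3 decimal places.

[0.666, 0.949]

Posterior: Beta(35.7, 7.0).
Equal-tailed 99% interval: the 0.005 and 0.995 quantiles of Beta(35.7, 7.0).
Posterior mean ≈ 0.836, SD ≈ 0.056; a Normal approximation gives roughly [0.692, 0.980].
Exact: F⁻¹(0.005) = 0.666; F⁻¹(0.995) = 0.949.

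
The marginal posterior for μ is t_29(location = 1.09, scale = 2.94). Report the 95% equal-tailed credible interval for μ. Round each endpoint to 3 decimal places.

The t_29 distribution is symmetric; the 95% interval is 1.09 ± t·2.94 with t_{0.975,29} = 2.045.
Half-width: 2.045 × 2.94 = 6.013.
1.09 − 6.013 = -4.923; 1.09 + 6.013 = 7.103.

[-4.923, 7.103]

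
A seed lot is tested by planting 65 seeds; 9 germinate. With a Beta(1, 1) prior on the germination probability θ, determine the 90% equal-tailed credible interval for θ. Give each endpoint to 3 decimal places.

Posterior: Beta(1+9, 1+56) = Beta(10, 57).
Equal-tailed 90% interval: the 0.05 and 0.95 quantiles of Beta(10, 57).
Posterior mean ≈ 0.149, SD ≈ 0.043; a Normal approximation gives roughly [0.078, 0.220].
Exact: F⁻¹(0.05) = 0.085; F⁻¹(0.95) = 0.226.

[0.085, 0.226]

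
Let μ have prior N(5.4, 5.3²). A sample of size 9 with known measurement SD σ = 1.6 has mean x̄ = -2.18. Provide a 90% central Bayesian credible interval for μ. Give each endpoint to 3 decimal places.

[-2.977, -1.231]

Posterior precision = 1/5.3² + 9/1.6² = 0.0356 + 3.5156 = 3.5512, so posterior SD = 0.5307.
Posterior mean = (5.4/5.3² + 9·-2.18/1.6²) / 3.5512 = -2.1040.
Interval: -2.1040 ± 1.645 × 0.5307 → [-2.977, -1.231].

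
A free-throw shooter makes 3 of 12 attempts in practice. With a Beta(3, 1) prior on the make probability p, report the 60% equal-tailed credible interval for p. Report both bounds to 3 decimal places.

Posterior: Beta(3+3, 1+9) = Beta(6, 10).
Equal-tailed 60% interval: the 0.2 and 0.8 quantiles of Beta(6, 10).
Posterior mean ≈ 0.375, SD ≈ 0.117; a Normal approximation gives roughly [0.276, 0.474].
Exact: F⁻¹(0.2) = 0.272; F⁻¹(0.8) = 0.476.

[0.272, 0.476]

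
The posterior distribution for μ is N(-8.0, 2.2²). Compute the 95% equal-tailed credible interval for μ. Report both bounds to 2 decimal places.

[-12.31, -3.69]

The posterior is symmetric, so the 95% equal-tailed interval is μ = -8.0 ± z·2.2 with z = 1.960.
Half-width: 1.960 × 2.2 = 4.31.
-8.0 − 4.31 = -12.31; -8.0 + 4.31 = -3.69.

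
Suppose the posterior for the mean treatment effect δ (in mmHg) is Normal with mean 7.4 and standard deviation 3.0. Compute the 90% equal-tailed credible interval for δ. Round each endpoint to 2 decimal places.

The posterior is symmetric, so the 90% equal-tailed interval is δ = 7.4 ± z·3.0 with z = 1.645.
Half-width: 1.645 × 3.0 = 4.93.
7.4 − 4.93 = 2.47; 7.4 + 4.93 = 12.33.

[2.47, 12.33]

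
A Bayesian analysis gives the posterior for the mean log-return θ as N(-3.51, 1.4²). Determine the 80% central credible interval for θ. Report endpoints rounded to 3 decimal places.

The posterior is symmetric, so the 80% equal-tailed interval is θ = -3.51 ± z·1.4 with z = 1.282.
Half-width: 1.282 × 1.4 = 1.794.
-3.51 − 1.794 = -5.304; -3.51 + 1.794 = -1.716.

[-5.304, -1.716]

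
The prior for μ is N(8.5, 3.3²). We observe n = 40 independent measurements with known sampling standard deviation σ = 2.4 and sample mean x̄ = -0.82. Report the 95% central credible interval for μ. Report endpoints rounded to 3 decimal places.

Posterior precision = 1/3.3² + 40/2.4² = 0.0918 + 6.9444 = 7.0363, so posterior SD = 0.3770.
Posterior mean = (8.5/3.3² + 40·-0.82/2.4²) / 7.0363 = -0.6984.
Interval: -0.6984 ± 1.960 × 0.3770 → [-1.437, 0.041].

[-1.437, 0.041]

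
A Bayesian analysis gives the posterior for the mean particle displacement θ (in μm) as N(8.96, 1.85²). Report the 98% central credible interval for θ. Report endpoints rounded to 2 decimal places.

The posterior is symmetric, so the 98% equal-tailed interval is θ = 8.96 ± z·1.85 with z = 2.326.
Half-width: 2.326 × 1.85 = 4.30.
8.96 − 4.30 = 4.66; 8.96 + 4.30 = 13.26.

[4.66, 13.26]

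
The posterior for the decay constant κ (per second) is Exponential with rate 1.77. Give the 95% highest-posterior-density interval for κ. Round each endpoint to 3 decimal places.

The exponential density is strictly decreasing on [0, ∞), so the HPD interval is anchored at 0: [0, q] with P(κ ≤ q) = 0.95.
q = −ln(1 − 0.95) / 1.77 = 2.9957 / 1.77 = 1.693.

[0.000, 1.693]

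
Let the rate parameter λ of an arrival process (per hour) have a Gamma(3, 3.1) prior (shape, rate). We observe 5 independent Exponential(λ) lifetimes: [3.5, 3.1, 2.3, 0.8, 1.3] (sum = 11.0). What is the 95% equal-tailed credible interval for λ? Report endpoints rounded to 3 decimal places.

[0.245, 1.023]

Posterior: Gamma(3+5, 3.1+11.0) = Gamma(8, 14.1) (shape, rate).
Equal-tailed 95% interval: Gamma(8, 14.1) quantiles at 0.025 and 0.975.
Posterior mean ≈ 0.567, SD ≈ 0.201; a Normal approximation gives roughly [0.174, 0.961].
Exact: lower = 0.245; upper = 1.023.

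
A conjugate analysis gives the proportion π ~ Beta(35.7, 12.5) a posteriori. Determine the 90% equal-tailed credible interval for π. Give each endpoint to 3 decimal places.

[0.632, 0.838]

Posterior: Beta(35.7, 12.5).
Equal-tailed 90% interval: the 0.05 and 0.95 quantiles of Beta(35.7, 12.5).
Posterior mean ≈ 0.741, SD ≈ 0.062; a Normal approximation gives roughly [0.638, 0.843].
Exact: F⁻¹(0.05) = 0.632; F⁻¹(0.95) = 0.838.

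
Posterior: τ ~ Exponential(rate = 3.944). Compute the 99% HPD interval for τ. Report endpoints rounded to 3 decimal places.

[0.000, 1.168]

The exponential density is strictly decreasing on [0, ∞), so the HPD interval is anchored at 0: [0, q] with P(τ ≤ q) = 0.99.
q = −ln(1 − 0.99) / 3.944 = 4.6052 / 3.944 = 1.168.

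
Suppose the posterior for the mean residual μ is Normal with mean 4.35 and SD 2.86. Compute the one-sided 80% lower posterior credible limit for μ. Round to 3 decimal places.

Need L with P(μ ≥ L) = 0.80: L = 4.35 − z_{0.2}·2.86.
z = 0.842; L = 4.35 − 0.842 × 2.86 = 1.943.

1.943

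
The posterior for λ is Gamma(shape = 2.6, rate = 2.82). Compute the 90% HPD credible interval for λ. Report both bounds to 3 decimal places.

The posterior is unimodal and skewed, so the HPD interval has equal density at both endpoints and is the shortest 90% interval.
Solving f(0.098) = f(1.727) with F(1.727) − F(0.098) = 0.90 gives [0.098, 1.727].
For comparison, the equal-tailed interval is [0.220, 2.018]; the HPD is narrower and shifted toward the mode.

[0.098, 1.727]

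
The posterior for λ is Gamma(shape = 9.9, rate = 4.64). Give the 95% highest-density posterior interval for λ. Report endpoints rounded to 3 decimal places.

[0.910, 3.485]

The posterior is unimodal and skewed, so the HPD interval has equal density at both endpoints and is the shortest 95% interval.
Solving f(0.910) = f(3.485) with F(3.485) − F(0.910) = 0.95 gives [0.910, 3.485].
For comparison, the equal-tailed interval is [1.019, 3.654]; the HPD is narrower and shifted toward the mode.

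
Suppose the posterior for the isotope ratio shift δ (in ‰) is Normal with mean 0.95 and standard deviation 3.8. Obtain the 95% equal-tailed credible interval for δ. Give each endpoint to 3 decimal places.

[-6.498, 8.398]

The posterior is symmetric, so the 95% equal-tailed interval is δ = 0.95 ± z·3.8 with z = 1.960.
Half-width: 1.960 × 3.8 = 7.448.
0.95 − 7.448 = -6.498; 0.95 + 7.448 = 8.398.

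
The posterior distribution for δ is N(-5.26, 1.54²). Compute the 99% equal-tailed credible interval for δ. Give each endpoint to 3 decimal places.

The posterior is symmetric, so the 99% equal-tailed interval is δ = -5.26 ± z·1.54 with z = 2.576.
Half-width: 2.576 × 1.54 = 3.967.
-5.26 − 3.967 = -9.227; -5.26 + 3.967 = -1.293.

[-9.227, -1.293]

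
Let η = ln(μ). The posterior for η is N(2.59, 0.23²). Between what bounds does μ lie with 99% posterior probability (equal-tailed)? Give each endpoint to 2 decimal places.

[7.37, 24.11]

On the log scale the 99% interval is 2.59 ± 2.576 × 0.23 = [1.9976, 3.1824].
Exponentiate: [e^1.9976, e^3.1824] = [7.37, 24.11].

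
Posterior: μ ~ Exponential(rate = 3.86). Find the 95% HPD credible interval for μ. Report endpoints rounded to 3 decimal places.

[0.000, 0.776]

The exponential density is strictly decreasing on [0, ∞), so the HPD interval is anchored at 0: [0, q] with P(μ ≤ q) = 0.95.
q = −ln(1 − 0.95) / 3.86 = 2.9957 / 3.86 = 0.776.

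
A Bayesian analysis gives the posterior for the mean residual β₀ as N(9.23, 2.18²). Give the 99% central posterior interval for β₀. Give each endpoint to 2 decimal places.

The posterior is symmetric, so the 99% equal-tailed interval is β₀ = 9.23 ± z·2.18 with z = 2.576.
Half-width: 2.576 × 2.18 = 5.62.
9.23 − 5.62 = 3.61; 9.23 + 5.62 = 14.85.

[3.61, 14.85]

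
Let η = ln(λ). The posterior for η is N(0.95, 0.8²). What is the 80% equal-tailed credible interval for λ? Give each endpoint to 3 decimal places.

[0.928, 7.208]

On the log scale the 80% interval is 0.95 ± 1.282 × 0.8 = [-0.0752, 1.9752].
Exponentiate: [e^-0.0752, e^1.9752] = [0.928, 7.208].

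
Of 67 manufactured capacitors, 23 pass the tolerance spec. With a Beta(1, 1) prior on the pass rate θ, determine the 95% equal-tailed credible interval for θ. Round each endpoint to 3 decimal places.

[0.241, 0.463]

Posterior: Beta(1+23, 1+44) = Beta(24, 45).
Equal-tailed 95% interval: the 0.025 and 0.975 quantiles of Beta(24, 45).
Posterior mean ≈ 0.348, SD ≈ 0.057; a Normal approximation gives roughly [0.236, 0.459].
Exact: F⁻¹(0.025) = 0.241; F⁻¹(0.975) = 0.463.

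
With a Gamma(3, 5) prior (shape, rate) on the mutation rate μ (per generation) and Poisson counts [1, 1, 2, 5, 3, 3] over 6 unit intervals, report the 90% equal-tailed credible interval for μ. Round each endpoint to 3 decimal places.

Posterior: Gamma(3+15, 5+6) = Gamma(18, 11) (shape, rate).
Equal-tailed 90% interval: Gamma(18, 11) quantiles at 0.05 and 0.95.
Posterior mean ≈ 1.636, SD ≈ 0.386; a Normal approximation gives roughly [1.002, 2.271].
Exact: lower = 1.058; upper = 2.318.

[1.058, 2.318]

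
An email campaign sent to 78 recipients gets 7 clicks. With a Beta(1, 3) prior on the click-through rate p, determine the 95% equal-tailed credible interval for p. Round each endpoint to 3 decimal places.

Posterior: Beta(1+7, 3+71) = Beta(8, 74).
Equal-tailed 95% interval: the 0.025 and 0.975 quantiles of Beta(8, 74).
Posterior mean ≈ 0.098, SD ≈ 0.033; a Normal approximation gives roughly [0.034, 0.161].
Exact: F⁻¹(0.025) = 0.044; F⁻¹(0.975) = 0.170.

[0.044, 0.170]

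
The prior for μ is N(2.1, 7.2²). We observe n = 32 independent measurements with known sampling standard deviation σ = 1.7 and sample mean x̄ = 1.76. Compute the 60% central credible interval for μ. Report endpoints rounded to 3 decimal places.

[1.508, 2.013]

Posterior precision = 1/7.2² + 32/1.7² = 0.0193 + 11.0727 = 11.0920, so posterior SD = 0.3003.
Posterior mean = (2.1/7.2² + 32·1.76/1.7²) / 11.0920 = 1.7606.
Interval: 1.7606 ± 0.842 × 0.3003 → [1.508, 2.013].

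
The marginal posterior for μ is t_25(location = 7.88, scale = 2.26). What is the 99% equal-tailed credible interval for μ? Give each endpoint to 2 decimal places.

The t_25 distribution is symmetric; the 99% interval is 7.88 ± t·2.26 with t_{0.995,25} = 2.787.
Half-width: 2.787 × 2.26 = 6.30.
7.88 − 6.30 = 1.58; 7.88 + 6.30 = 14.18.

[1.58, 14.18]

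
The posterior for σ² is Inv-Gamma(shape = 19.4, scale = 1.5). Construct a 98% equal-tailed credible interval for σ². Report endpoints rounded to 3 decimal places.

Inverse-Gamma(19.4, 1.5) quantiles: F⁻¹(0.01) and F⁻¹(0.99).
Equivalently, 1/σ² ~ Gamma(19.4, rate = 1.5); invert its 0.99 and 0.01 quantiles.
Posterior mean ≈ 0.082, SD ≈ 0.020; a Normal approximation gives roughly [0.036, 0.127].
Exact: lower = 0.048; upper = 0.141.

[0.048, 0.141]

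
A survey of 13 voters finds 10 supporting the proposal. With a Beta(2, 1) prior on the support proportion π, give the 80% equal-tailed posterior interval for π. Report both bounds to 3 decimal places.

Posterior: Beta(2+10, 1+3) = Beta(12, 4).
Equal-tailed 80% interval: the 0.1 and 0.9 quantiles of Beta(12, 4).
Posterior mean ≈ 0.750, SD ≈ 0.105; a Normal approximation gives roughly [0.615, 0.885].
Exact: F⁻¹(0.1) = 0.607; F⁻¹(0.9) = 0.878.

[0.607, 0.878]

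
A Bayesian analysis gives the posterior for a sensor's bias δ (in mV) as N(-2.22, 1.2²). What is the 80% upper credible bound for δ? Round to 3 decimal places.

-1.210

Need U with P(δ ≤ U) = 0.80: U = -2.22 + z_{0.2}·1.2.
z = 0.842; U = -2.22 + 0.842 × 1.2 = -1.210.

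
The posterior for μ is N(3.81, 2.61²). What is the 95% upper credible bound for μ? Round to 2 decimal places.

8.10

Need U with P(μ ≤ U) = 0.95: U = 3.81 + z_{0.05}·2.61.
z = 1.645; U = 3.81 + 1.645 × 2.61 = 8.10.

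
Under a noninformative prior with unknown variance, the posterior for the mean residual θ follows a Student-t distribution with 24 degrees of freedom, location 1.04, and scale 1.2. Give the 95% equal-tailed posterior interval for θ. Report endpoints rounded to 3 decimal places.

The t_24 distribution is symmetric; the 95% interval is 1.04 ± t·1.2 with t_{0.975,24} = 2.064.
Half-width: 2.064 × 1.2 = 2.477.
1.04 − 2.477 = -1.437; 1.04 + 2.477 = 3.517.

[-1.437, 3.517]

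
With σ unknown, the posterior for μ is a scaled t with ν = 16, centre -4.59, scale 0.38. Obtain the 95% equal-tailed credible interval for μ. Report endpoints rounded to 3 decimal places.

The t_16 distribution is symmetric; the 95% interval is -4.59 ± t·0.38 with t_{0.975,16} = 2.120.
Half-width: 2.120 × 0.38 = 0.806.
-4.59 − 0.806 = -5.396; -4.59 + 0.806 = -3.784.

[-5.396, -3.784]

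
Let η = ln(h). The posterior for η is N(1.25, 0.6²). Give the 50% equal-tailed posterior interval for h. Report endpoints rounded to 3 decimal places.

[2.329, 5.231]

On the log scale the 50% interval is 1.25 ± 0.674 × 0.6 = [0.8453, 1.6547].
Exponentiate: [e^0.8453, e^1.6547] = [2.329, 5.231].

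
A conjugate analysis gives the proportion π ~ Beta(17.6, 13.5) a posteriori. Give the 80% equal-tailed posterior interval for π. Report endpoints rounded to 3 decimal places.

Posterior: Beta(17.6, 13.5).
Equal-tailed 80% interval: the 0.1 and 0.9 quantiles of Beta(17.6, 13.5).
Posterior mean ≈ 0.566, SD ≈ 0.087; a Normal approximation gives roughly [0.454, 0.678].
Exact: F⁻¹(0.1) = 0.452; F⁻¹(0.9) = 0.678.

[0.452, 0.678]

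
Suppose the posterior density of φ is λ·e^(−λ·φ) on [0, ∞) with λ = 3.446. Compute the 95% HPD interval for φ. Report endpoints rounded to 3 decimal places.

The exponential density is strictly decreasing on [0, ∞), so the HPD interval is anchored at 0: [0, q] with P(φ ≤ q) = 0.95.
q = −ln(1 − 0.95) / 3.446 = 2.9957 / 3.446 = 0.869.

[0.000, 0.869]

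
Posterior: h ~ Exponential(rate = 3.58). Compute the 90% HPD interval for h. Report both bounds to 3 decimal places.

The exponential density is strictly decreasing on [0, ∞), so the HPD interval is anchored at 0: [0, q] with P(h ≤ q) = 0.90.
q = −ln(1 − 0.90) / 3.58 = 2.3026 / 3.58 = 0.643.

[0.000, 0.643]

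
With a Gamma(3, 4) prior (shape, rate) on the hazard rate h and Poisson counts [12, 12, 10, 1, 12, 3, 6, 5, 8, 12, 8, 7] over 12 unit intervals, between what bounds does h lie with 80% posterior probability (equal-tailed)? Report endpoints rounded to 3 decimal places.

Posterior: Gamma(3+96, 4+12) = Gamma(99, 16) (shape, rate).
Equal-tailed 80% interval: Gamma(99, 16) quantiles at 0.1 and 0.9.
Posterior mean ≈ 6.188, SD ≈ 0.622; a Normal approximation gives roughly [5.391, 6.984].
Exact: lower = 5.405; upper = 6.997.

[5.405, 6.997]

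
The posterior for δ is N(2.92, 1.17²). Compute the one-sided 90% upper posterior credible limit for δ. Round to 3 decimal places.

4.419

Need U with P(δ ≤ U) = 0.90: U = 2.92 + z_{0.1}·1.17.
z = 1.282; U = 2.92 + 1.282 × 1.17 = 4.419.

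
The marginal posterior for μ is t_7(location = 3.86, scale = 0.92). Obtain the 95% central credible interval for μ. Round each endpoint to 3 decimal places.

The t_7 distribution is symmetric; the 95% interval is 3.86 ± t·0.92 with t_{0.975,7} = 2.365.
Half-width: 2.365 × 0.92 = 2.175.
3.86 − 2.175 = 1.685; 3.86 + 2.175 = 6.035.

[1.685, 6.035]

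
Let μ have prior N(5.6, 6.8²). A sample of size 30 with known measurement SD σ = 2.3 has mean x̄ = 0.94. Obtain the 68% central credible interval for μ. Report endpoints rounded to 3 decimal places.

[0.541, 1.375]

Posterior precision = 1/6.8² + 30/2.3² = 0.0216 + 5.6711 = 5.6927, so posterior SD = 0.4191.
Posterior mean = (5.6/6.8² + 30·0.94/2.3²) / 5.6927 = 0.9577.
Interval: 0.9577 ± 0.994 × 0.4191 → [0.541, 1.375].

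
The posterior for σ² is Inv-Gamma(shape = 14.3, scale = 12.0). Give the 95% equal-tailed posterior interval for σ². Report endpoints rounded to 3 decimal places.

[0.531, 1.524]

Inverse-Gamma(14.3, 12.0) quantiles: F⁻¹(0.025) and F⁻¹(0.975).
Equivalently, 1/σ² ~ Gamma(14.3, rate = 12.0); invert its 0.975 and 0.025 quantiles.
Posterior mean ≈ 0.902, SD ≈ 0.257; a Normal approximation gives roughly [0.398, 1.406].
Exact: lower = 0.531; upper = 1.524.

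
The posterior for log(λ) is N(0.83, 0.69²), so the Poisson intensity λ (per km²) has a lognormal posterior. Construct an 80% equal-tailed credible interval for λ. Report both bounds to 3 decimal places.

[0.947, 5.553]

On the log scale the 80% interval is 0.83 ± 1.282 × 0.69 = [-0.0543, 1.7143].
Exponentiate: [e^-0.0543, e^1.7143] = [0.947, 5.553].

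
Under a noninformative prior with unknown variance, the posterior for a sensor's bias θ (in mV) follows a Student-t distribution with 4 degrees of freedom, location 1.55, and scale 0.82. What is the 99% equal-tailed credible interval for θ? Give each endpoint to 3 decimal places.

The t_4 distribution is symmetric; the 99% interval is 1.55 ± t·0.82 with t_{0.995,4} = 4.604.
Half-width: 4.604 × 0.82 = 3.775.
1.55 − 3.775 = -2.225; 1.55 + 3.775 = 5.325.

[-2.225, 5.325]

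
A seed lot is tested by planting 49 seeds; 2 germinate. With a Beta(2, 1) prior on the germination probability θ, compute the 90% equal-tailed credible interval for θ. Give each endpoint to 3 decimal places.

Posterior: Beta(2+2, 1+47) = Beta(4, 48).
Equal-tailed 90% interval: the 0.05 and 0.95 quantiles of Beta(4, 48).
Posterior mean ≈ 0.077, SD ≈ 0.037; a Normal approximation gives roughly [0.017, 0.137].
Exact: F⁻¹(0.05) = 0.027; F⁻¹(0.95) = 0.145.

[0.027, 0.145]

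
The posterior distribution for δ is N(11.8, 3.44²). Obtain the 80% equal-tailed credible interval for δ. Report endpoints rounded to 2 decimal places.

The posterior is symmetric, so the 80% equal-tailed interval is δ = 11.8 ± z·3.44 with z = 1.282.
Half-width: 1.282 × 3.44 = 4.41.
11.8 − 4.41 = 7.39; 11.8 + 4.41 = 16.21.

[7.39, 16.21]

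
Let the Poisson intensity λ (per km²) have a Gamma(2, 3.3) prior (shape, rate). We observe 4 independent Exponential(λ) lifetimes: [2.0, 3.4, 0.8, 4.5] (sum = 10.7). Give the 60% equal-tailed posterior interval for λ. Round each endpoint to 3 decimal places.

Posterior: Gamma(2+4, 3.3+10.7) = Gamma(6, 14.0) (shape, rate).
Equal-tailed 60% interval: Gamma(6, 14.0) quantiles at 0.2 and 0.8.
Posterior mean ≈ 0.429, SD ≈ 0.175; a Normal approximation gives roughly [0.281, 0.576].
Exact: lower = 0.279; upper = 0.565.

[0.279, 0.565]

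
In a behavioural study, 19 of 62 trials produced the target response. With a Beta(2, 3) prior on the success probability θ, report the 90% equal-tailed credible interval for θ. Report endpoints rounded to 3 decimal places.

Posterior: Beta(2+19, 3+43) = Beta(21, 46).
Equal-tailed 90% interval: the 0.05 and 0.95 quantiles of Beta(21, 46).
Posterior mean ≈ 0.313, SD ≈ 0.056; a Normal approximation gives roughly [0.221, 0.406].
Exact: F⁻¹(0.05) = 0.224; F⁻¹(0.95) = 0.409.

[0.224, 0.409]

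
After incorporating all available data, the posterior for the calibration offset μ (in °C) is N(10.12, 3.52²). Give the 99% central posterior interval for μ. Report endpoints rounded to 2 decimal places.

The posterior is symmetric, so the 99% equal-tailed interval is μ = 10.12 ± z·3.52 with z = 2.576.
Half-width: 2.576 × 3.52 = 9.07.
10.12 − 9.07 = 1.05; 10.12 + 9.07 = 19.19.

[1.05, 19.19]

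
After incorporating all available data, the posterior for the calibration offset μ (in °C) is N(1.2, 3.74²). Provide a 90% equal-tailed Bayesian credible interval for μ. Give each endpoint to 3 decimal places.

[-4.952, 7.352]

The posterior is symmetric, so the 90% equal-tailed interval is μ = 1.2 ± z·3.74 with z = 1.645.
Half-width: 1.645 × 3.74 = 6.152.
1.2 − 6.152 = -4.952; 1.2 + 6.152 = 7.352.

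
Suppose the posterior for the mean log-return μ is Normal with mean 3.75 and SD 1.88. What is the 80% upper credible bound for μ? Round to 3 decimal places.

5.332

Need U with P(μ ≤ U) = 0.80: U = 3.75 + z_{0.2}·1.88.
z = 0.842; U = 3.75 + 0.842 × 1.88 = 5.332.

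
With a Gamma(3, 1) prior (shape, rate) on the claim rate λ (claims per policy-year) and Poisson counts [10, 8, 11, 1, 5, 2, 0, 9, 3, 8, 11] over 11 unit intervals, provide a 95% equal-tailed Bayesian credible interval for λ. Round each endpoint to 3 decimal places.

[4.621, 7.370]

Posterior: Gamma(3+68, 1+11) = Gamma(71, 12) (shape, rate).
Equal-tailed 95% interval: Gamma(71, 12) quantiles at 0.025 and 0.975.
Posterior mean ≈ 5.917, SD ≈ 0.702; a Normal approximation gives roughly [4.540, 7.293].
Exact: lower = 4.621; upper = 7.370.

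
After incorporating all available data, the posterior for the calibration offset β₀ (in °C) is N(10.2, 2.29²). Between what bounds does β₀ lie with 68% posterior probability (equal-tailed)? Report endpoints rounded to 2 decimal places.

[7.92, 12.48]

The posterior is symmetric, so the 68% equal-tailed interval is β₀ = 10.2 ± z·2.29 with z = 0.994.
Half-width: 0.994 × 2.29 = 2.28.
10.2 − 2.28 = 7.92; 10.2 + 2.28 = 12.48.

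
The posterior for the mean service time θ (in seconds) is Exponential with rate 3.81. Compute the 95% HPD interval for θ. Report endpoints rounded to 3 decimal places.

[0.000, 0.786]

The exponential density is strictly decreasing on [0, ∞), so the HPD interval is anchored at 0: [0, q] with P(θ ≤ q) = 0.95.
q = −ln(1 − 0.95) / 3.81 = 2.9957 / 3.81 = 0.786.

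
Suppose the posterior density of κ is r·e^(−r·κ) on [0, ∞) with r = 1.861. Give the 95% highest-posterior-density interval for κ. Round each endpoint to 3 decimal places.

The exponential density is strictly decreasing on [0, ∞), so the HPD interval is anchored at 0: [0, q] with P(κ ≤ q) = 0.95.
q = −ln(1 − 0.95) / 1.861 = 2.9957 / 1.861 = 1.610.

[0.000, 1.610]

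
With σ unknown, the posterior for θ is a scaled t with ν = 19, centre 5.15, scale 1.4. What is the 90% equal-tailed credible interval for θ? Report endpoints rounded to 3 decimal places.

The t_19 distribution is symmetric; the 90% interval is 5.15 ± t·1.4 with t_{0.95,19} = 1.729.
Half-width: 1.729 × 1.4 = 2.421.
5.15 − 2.421 = 2.729; 5.15 + 2.421 = 7.571.

[2.729, 7.571]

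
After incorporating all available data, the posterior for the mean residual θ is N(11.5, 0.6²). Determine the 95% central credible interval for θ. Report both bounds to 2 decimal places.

[10.32, 12.68]

The posterior is symmetric, so the 95% equal-tailed interval is θ = 11.5 ± z·0.6 with z = 1.960.
Half-width: 1.960 × 0.6 = 1.18.
11.5 − 1.18 = 10.32; 11.5 + 1.18 = 12.68.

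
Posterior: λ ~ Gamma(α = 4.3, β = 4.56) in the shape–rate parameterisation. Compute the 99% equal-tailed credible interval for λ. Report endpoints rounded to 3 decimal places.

[0.173, 2.515]

Posterior: Gamma(shape 4.3, rate 4.56).
Equal-tailed 99% interval: Gamma(4.3, 4.56) quantiles at 0.005 and 0.995.
Posterior mean ≈ 0.943, SD ≈ 0.455; a Normal approximation gives roughly [-0.228, 2.114].
Exact: lower = 0.173; upper = 2.515.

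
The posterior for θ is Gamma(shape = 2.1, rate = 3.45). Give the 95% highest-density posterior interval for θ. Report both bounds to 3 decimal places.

The posterior is unimodal and skewed, so the HPD interval has equal density at both endpoints and is the shortest 95% interval.
Solving f(0.017) = f(1.430) with F(1.430) − F(0.017) = 0.95 gives [0.017, 1.430].
For comparison, the equal-tailed interval is [0.079, 1.665]; the HPD is narrower and shifted toward the mode.

[0.017, 1.430]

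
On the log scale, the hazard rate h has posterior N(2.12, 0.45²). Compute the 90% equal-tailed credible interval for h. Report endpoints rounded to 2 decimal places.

On the log scale the 90% interval is 2.12 ± 1.645 × 0.45 = [1.3798, 2.8602].
Exponentiate: [e^1.3798, e^2.8602] = [3.97, 17.46].

[3.97, 17.46]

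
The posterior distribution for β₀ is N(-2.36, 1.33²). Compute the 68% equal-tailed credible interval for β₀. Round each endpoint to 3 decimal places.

[-3.683, -1.037]

The posterior is symmetric, so the 68% equal-tailed interval is β₀ = -2.36 ± z·1.33 with z = 0.994.
Half-width: 0.994 × 1.33 = 1.323.
-2.36 − 1.323 = -3.683; -2.36 + 1.323 = -1.037.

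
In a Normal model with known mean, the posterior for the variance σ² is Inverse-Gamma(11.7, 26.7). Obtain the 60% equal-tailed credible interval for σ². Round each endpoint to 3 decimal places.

[1.849, 3.045]

Inverse-Gamma(11.7, 26.7) quantiles: F⁻¹(0.2) and F⁻¹(0.8).
Equivalently, 1/σ² ~ Gamma(11.7, rate = 26.7); invert its 0.8 and 0.2 quantiles.
Posterior mean ≈ 2.495, SD ≈ 0.801; a Normal approximation gives roughly [1.821, 3.170].
Exact: lower = 1.849; upper = 3.045.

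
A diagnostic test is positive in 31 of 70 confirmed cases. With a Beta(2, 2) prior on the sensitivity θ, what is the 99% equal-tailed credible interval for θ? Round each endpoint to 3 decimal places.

[0.303, 0.595]

Posterior: Beta(2+31, 2+39) = Beta(33, 41).
Equal-tailed 99% interval: the 0.005 and 0.995 quantiles of Beta(33, 41).
Posterior mean ≈ 0.446, SD ≈ 0.057; a Normal approximation gives roughly [0.298, 0.594].
Exact: F⁻¹(0.005) = 0.303; F⁻¹(0.995) = 0.595.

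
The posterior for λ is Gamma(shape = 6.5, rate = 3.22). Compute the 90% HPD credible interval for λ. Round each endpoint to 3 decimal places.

[0.762, 3.228]

The posterior is unimodal and skewed, so the HPD interval has equal density at both endpoints and is the shortest 90% interval.
Solving f(0.762) = f(3.228) with F(3.228) − F(0.762) = 0.90 gives [0.762, 3.228].
For comparison, the equal-tailed interval is [0.915, 3.472]; the HPD is narrower and shifted toward the mode.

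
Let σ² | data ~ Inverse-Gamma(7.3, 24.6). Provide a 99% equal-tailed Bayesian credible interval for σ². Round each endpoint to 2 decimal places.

[1.53, 11.21]

Inverse-Gamma(7.3, 24.6) quantiles: F⁻¹(0.005) and F⁻¹(0.995).
Equivalently, 1/σ² ~ Gamma(7.3, rate = 24.6); invert its 0.995 and 0.005 quantiles.
Posterior mean ≈ 3.90, SD ≈ 1.70; a Normal approximation gives roughly [-0.46, 8.27].
Exact: lower = 1.53; upper = 11.21.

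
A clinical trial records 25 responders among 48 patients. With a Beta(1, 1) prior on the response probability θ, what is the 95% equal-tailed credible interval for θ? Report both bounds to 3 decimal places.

Posterior: Beta(1+25, 1+23) = Beta(26, 24).
Equal-tailed 95% interval: the 0.025 and 0.975 quantiles of Beta(26, 24).
Posterior mean ≈ 0.520, SD ≈ 0.070; a Normal approximation gives roughly [0.383, 0.657].
Exact: F⁻¹(0.025) = 0.383; F⁻¹(0.975) = 0.656.

[0.383, 0.656]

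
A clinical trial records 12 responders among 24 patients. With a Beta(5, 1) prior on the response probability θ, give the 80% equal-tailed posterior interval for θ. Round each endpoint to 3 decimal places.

[0.450, 0.681]

Posterior: Beta(5+12, 1+12) = Beta(17, 13).
Equal-tailed 80% interval: the 0.1 and 0.9 quantiles of Beta(17, 13).
Posterior mean ≈ 0.567, SD ≈ 0.089; a Normal approximation gives roughly [0.453, 0.681].
Exact: F⁻¹(0.1) = 0.450; F⁻¹(0.9) = 0.681.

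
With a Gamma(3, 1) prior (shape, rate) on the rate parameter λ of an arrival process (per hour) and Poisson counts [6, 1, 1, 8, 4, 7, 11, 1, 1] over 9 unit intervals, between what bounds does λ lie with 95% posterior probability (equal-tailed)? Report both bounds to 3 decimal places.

[3.112, 5.677]

Posterior: Gamma(3+40, 1+9) = Gamma(43, 10) (shape, rate).
Equal-tailed 95% interval: Gamma(43, 10) quantiles at 0.025 and 0.975.
Posterior mean ≈ 4.300, SD ≈ 0.656; a Normal approximation gives roughly [3.015, 5.585].
Exact: lower = 3.112; upper = 5.677.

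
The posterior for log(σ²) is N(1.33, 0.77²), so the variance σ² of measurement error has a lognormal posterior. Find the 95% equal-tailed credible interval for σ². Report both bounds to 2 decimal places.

On the log scale the 95% interval is 1.33 ± 1.960 × 0.77 = [-0.1792, 2.8392].
Exponentiate: [e^-0.1792, e^2.8392] = [0.84, 17.10].

[0.84, 17.10]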